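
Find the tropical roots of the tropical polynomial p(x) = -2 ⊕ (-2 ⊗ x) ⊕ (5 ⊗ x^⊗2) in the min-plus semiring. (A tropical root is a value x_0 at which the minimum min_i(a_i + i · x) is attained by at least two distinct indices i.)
Roots: {-7, 0}

Each tropical root is a break point of the lower envelope of the lines y = a_i + i · x (there are 3 lines, with slopes 0, 1, ..., 2). Only the lines that attain the minimum somewhere contribute to roots; other lines are dominated. Here the surviving (envelope) indices are i = 2, i = 1, i = 0.
Intersections between consecutive envelope lines give the roots: for adjacent envelope indices i < j the intersection is x = (a_i − a_j) / (j − i). Reading off the sorted break points: {-7, 0}.
Verification: at each break x_0, at least two indices attain the minimum of min_i(a_i + i · x_0).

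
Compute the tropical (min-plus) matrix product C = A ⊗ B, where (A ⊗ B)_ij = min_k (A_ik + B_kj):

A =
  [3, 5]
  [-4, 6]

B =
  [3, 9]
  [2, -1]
A ⊗ B =
  [6, 4]
  [-1, 5]

Apply the min-plus product entry-by-entry:
  C[0][0] = min over k of (A[0][0] + B[0][0] = 3 + 3 = 6, A[0][1] + B[1][0] = 5 + 2 = 7) = 6 (attained at k = 0)
  C[0][1] = min over k of (A[0][0] + B[0][1] = 3 + 9 = 12, A[0][1] + B[1][1] = 5 + -1 = 4) = 4 (attained at k = 1)
  C[1][0] = min over k of (A[1][0] + B[0][0] = -4 + 3 = -1, A[1][1] + B[1][0] = 6 + 2 = 8) = -1 (attained at k = 0)
  C[1][1] = min over k of (A[1][0] + B[0][1] = -4 + 9 = 5, A[1][1] + B[1][1] = 6 + -1 = 5) = 5 (attained at k = 0)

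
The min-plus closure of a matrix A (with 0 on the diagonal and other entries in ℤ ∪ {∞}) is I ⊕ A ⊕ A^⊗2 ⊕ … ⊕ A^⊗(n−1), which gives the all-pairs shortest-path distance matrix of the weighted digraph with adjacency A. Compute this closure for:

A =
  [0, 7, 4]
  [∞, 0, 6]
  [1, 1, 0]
Closure =
  [0, 5, 4]
  [7, 0, 6]
  [1, 1, 0]

This is the Floyd-Warshall all-pairs shortest-path computation. For each intermediate vertex k = 0, 1, …, 2, update dist[i][j] ← min(dist[i][j], dist[i][k] + dist[k][j]). The final matrix gives, for each (i, j), the minimum total weight of any directed path from i to j (possibly empty when i = j).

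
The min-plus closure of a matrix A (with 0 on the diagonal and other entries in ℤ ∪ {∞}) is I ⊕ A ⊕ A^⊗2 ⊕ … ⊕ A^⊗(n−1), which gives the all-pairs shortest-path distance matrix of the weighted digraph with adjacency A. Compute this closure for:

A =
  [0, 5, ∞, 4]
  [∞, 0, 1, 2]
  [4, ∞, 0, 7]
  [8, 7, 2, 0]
Closure =
  [0, 5, 6, 4]
  [5, 0, 1, 2]
  [4, 9, 0, 7]
  [6, 7, 2, 0]

This is the Floyd-Warshall all-pairs shortest-path computation. For each intermediate vertex k = 0, 1, …, 3, update dist[i][j] ← min(dist[i][j], dist[i][k] + dist[k][j]). The final matrix gives, for each (i, j), the minimum total weight of any directed path from i to j (possibly empty when i = j).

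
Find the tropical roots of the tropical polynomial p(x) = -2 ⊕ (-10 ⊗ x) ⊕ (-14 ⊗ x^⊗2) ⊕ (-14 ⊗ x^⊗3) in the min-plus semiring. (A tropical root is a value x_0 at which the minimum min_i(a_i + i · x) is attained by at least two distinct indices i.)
Roots: {0, 4, 8}

Each tropical root is a break point of the lower envelope of the lines y = a_i + i · x (there are 4 lines, with slopes 0, 1, ..., 3). Only the lines that attain the minimum somewhere contribute to roots; other lines are dominated. Here the surviving (envelope) indices are i = 3, i = 2, i = 1, i = 0.
Intersections between consecutive envelope lines give the roots: for adjacent envelope indices i < j the intersection is x = (a_i − a_j) / (j − i). Reading off the sorted break points: {0, 4, 8}.
Verification: at each break x_0, at least two indices attain the minimum of min_i(a_i + i · x_0).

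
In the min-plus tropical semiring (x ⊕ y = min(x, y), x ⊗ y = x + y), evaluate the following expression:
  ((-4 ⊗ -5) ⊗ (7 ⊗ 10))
((-4 ⊗ -5) ⊗ (7 ⊗ 10)) = 8

Expand innermost to outermost. Recall ⊕ takes the minimum of its arguments and ⊗ takes their sum. Working out the expression ((-4 ⊗ -5) ⊗ (7 ⊗ 10)) gives 8.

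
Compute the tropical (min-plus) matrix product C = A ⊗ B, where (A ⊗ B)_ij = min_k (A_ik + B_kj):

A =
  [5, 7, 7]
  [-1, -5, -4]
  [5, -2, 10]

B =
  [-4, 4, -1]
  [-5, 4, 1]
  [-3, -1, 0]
A ⊗ B =
  [1, 6, 4]
  [-10, -5, -4]
  [-7, 2, -1]

Apply the min-plus product entry-by-entry:
  C[0][0] = min over k of (A[0][0] + B[0][0] = 5 + -4 = 1, A[0][1] + B[1][0] = 7 + -5 = 2, A[0][2] + B[2][0] = 7 + -3 = 4) = 1 (attained at k = 0)
  C[0][1] = min over k of (A[0][0] + B[0][1] = 5 + 4 = 9, A[0][1] + B[1][1] = 7 + 4 = 11, A[0][2] + B[2][1] = 7 + -1 = 6) = 6 (attained at k = 2)
  C[0][2] = min over k of (A[0][0] + B[0][2] = 5 + -1 = 4, A[0][1] + B[1][2] = 7 + 1 = 8, A[0][2] + B[2][2] = 7 + 0 = 7) = 4 (attained at k = 0)
  C[1][0] = min over k of (A[1][0] + B[0][0] = -1 + -4 = -5, A[1][1] + B[1][0] = -5 + -5 = -10, A[1][2] + B[2][0] = -4 + -3 = -7) = -10 (attained at k = 1)
  C[1][1] = min over k of (A[1][0] + B[0][1] = -1 + 4 = 3, A[1][1] + B[1][1] = -5 + 4 = -1, A[1][2] + B[2][1] = -4 + -1 = -5) = -5 (attained at k = 2)
  C[1][2] = min over k of (A[1][0] + B[0][2] = -1 + -1 = -2, A[1][1] + B[1][2] = -5 + 1 = -4, A[1][2] + B[2][2] = -4 + 0 = -4) = -4 (attained at k = 1)
  C[2][0] = min over k of (A[2][0] + B[0][0] = 5 + -4 = 1, A[2][1] + B[1][0] = -2 + -5 = -7, A[2][2] + B[2][0] = 10 + -3 = 7) = -7 (attained at k = 1)
  C[2][1] = min over k of (A[2][0] + B[0][1] = 5 + 4 = 9, A[2][1] + B[1][1] = -2 + 4 = 2, A[2][2] + B[2][1] = 10 + -1 = 9) = 2 (attained at k = 1)
  C[2][2] = min over k of (A[2][0] + B[0][2] = 5 + -1 = 4, A[2][1] + B[1][2] = -2 + 1 = -1, A[2][2] + B[2][2] = 10 + 0 = 10) = -1 (attained at k = 1)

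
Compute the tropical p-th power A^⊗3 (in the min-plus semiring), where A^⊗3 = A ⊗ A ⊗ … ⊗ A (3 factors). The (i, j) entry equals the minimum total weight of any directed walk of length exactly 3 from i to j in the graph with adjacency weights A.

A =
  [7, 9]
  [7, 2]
A^⊗3 =
  [18, 13]
  [11, 6]

Each entry (A^⊗3)_ij equals the minimum over all length-3 walks i = v_0 → v_1 → … → v_3 = j of Σ_t A[v_t][v_{t+1}]. For example, for (i, j) = (0, 1) we minimise over 4 possible intermediate vertex sequences; the minimum is 13, attained along the walk 0 → 1 → 1 → 1.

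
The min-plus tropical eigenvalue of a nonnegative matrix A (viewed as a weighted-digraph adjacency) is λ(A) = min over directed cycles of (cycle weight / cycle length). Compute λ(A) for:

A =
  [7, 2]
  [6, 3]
λ(A) = 3

Enumerate directed cycles and compute their means (weight / length). Sample:
  cycle 0 → 0: weight = 7, length = 1, mean = 7/1 ≈ 7.000
  cycle 1 → 1: weight = 3, length = 1, mean = 3/1 ≈ 3.000
  cycle 0 → 1 → 0: weight = 8, length = 2, mean = 8/2 ≈ 4.000
  cycle 1 → 0 → 1: weight = 8, length = 2, mean = 8/2 ≈ 4.000
Minimum mean = 3.000, attained e.g. along the cycle 1 → 1 with weight 3 and length 1. So λ(A) = 3/1 = 3.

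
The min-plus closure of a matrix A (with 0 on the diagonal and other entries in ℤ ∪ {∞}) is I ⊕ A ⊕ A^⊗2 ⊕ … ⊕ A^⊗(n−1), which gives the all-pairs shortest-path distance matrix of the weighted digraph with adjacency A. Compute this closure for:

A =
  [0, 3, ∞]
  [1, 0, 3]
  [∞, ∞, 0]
Closure =
  [0, 3, 6]
  [1, 0, 3]
  [∞, ∞, 0]

This is the Floyd-Warshall all-pairs shortest-path computation. For each intermediate vertex k = 0, 1, …, 2, update dist[i][j] ← min(dist[i][j], dist[i][k] + dist[k][j]). The final matrix gives, for each (i, j), the minimum total weight of any directed path from i to j (possibly empty when i = j).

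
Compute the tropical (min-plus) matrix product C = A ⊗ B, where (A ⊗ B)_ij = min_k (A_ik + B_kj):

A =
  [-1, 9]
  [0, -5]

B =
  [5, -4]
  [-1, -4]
A ⊗ B =
  [4, -5]
  [-6, -9]

Apply the min-plus product entry-by-entry:
  C[0][0] = min over k of (A[0][0] + B[0][0] = -1 + 5 = 4, A[0][1] + B[1][0] = 9 + -1 = 8) = 4 (attained at k = 0)
  C[0][1] = min over k of (A[0][0] + B[0][1] = -1 + -4 = -5, A[0][1] + B[1][1] = 9 + -4 = 5) = -5 (attained at k = 0)
  C[1][0] = min over k of (A[1][0] + B[0][0] = 0 + 5 = 5, A[1][1] + B[1][0] = -5 + -1 = -6) = -6 (attained at k = 1)
  C[1][1] = min over k of (A[1][0] + B[0][1] = 0 + -4 = -4, A[1][1] + B[1][1] = -5 + -4 = -9) = -9 (attained at k = 1)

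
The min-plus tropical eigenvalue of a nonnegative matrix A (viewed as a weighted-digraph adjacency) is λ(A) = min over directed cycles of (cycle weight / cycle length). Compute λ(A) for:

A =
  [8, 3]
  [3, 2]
λ(A) = 2

Enumerate directed cycles and compute their means (weight / length). Sample:
  cycle 0 → 0: weight = 8, length = 1, mean = 8/1 ≈ 8.000
  cycle 1 → 1: weight = 2, length = 1, mean = 2/1 ≈ 2.000
  cycle 0 → 1 → 0: weight = 6, length = 2, mean = 6/2 ≈ 3.000
  cycle 1 → 0 → 1: weight = 6, length = 2, mean = 6/2 ≈ 3.000
Minimum mean = 2.000, attained e.g. along the cycle 1 → 1 with weight 2 and length 1. So λ(A) = 2/1 = 2.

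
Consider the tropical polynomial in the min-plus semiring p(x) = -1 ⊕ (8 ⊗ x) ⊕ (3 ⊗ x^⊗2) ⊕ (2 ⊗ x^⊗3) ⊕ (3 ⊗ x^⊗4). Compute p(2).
p(2) = -1

A tropical monomial a ⊗ x^⊗i evaluates to a + i · x. Evaluating each term at x = 2:
  Term 0 contributes -1 + 0 · 2 = -1
  Term 1 contributes 8 + 1 · 2 = 10
  Term 2 contributes 3 + 2 · 2 = 7
  Term 3 contributes 2 + 3 · 2 = 8
  Term 4 contributes 3 + 4 · 2 = 11
p(2) = ⊕ of these = min[-1, 10, 7, 8, 11] = -1.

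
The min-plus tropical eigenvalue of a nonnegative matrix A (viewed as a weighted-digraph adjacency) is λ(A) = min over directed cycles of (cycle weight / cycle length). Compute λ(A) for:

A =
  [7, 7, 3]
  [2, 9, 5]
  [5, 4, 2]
λ(A) = 2

Enumerate directed cycles and compute their means (weight / length). Sample:
  cycle 0 → 0: weight = 7, length = 1, mean = 7/1 ≈ 7.000
  cycle 1 → 1: weight = 9, length = 1, mean = 9/1 ≈ 9.000
  cycle 2 → 2: weight = 2, length = 1, mean = 2/1 ≈ 2.000
  cycle 0 → 1 → 0: weight = 9, length = 2, mean = 9/2 ≈ 4.500
  cycle 0 → 2 → 0: weight = 8, length = 2, mean = 8/2 ≈ 4.000
  cycle 1 → 0 → 1: weight = 9, length = 2, mean = 9/2 ≈ 4.500
Minimum mean = 2.000, attained e.g. along the cycle 2 → 2 with weight 2 and length 1. So λ(A) = 2/1 = 2.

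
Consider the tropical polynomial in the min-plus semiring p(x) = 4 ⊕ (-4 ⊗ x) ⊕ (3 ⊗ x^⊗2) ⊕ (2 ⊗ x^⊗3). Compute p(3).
p(3) = -1

A tropical monomial a ⊗ x^⊗i evaluates to a + i · x. Evaluating each term at x = 3:
  Term 0 contributes 4 + 0 · 3 = 4
  Term 1 contributes -4 + 1 · 3 = -1
  Term 2 contributes 3 + 2 · 3 = 9
  Term 3 contributes 2 + 3 · 3 = 11
p(3) = ⊕ of these = min[4, -1, 9, 11] = -1.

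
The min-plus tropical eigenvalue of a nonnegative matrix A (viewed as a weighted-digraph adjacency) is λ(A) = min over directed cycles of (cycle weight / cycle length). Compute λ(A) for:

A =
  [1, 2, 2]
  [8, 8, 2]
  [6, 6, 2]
λ(A) = 1

Enumerate directed cycles and compute their means (weight / length). Sample:
  cycle 0 → 0: weight = 1, length = 1, mean = 1/1 ≈ 1.000
  cycle 1 → 1: weight = 8, length = 1, mean = 8/1 ≈ 8.000
  cycle 2 → 2: weight = 2, length = 1, mean = 2/1 ≈ 2.000
  cycle 0 → 1 → 0: weight = 10, length = 2, mean = 10/2 ≈ 5.000
  cycle 0 → 2 → 0: weight = 8, length = 2, mean = 8/2 ≈ 4.000
  cycle 1 → 0 → 1: weight = 10, length = 2, mean = 10/2 ≈ 5.000
Minimum mean = 1.000, attained e.g. along the cycle 0 → 0 with weight 1 and length 1. So λ(A) = 1/1 = 1.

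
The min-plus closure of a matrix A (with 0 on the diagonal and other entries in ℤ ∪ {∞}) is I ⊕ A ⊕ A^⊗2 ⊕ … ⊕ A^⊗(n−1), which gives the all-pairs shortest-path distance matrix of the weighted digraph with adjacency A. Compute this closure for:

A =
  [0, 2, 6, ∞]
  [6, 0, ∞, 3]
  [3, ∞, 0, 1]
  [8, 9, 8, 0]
Closure =
  [0, 2, 6, 5]
  [6, 0, 11, 3]
  [3, 5, 0, 1]
  [8, 9, 8, 0]

This is the Floyd-Warshall all-pairs shortest-path computation. For each intermediate vertex k = 0, 1, …, 3, update dist[i][j] ← min(dist[i][j], dist[i][k] + dist[k][j]). The final matrix gives, for each (i, j), the minimum total weight of any directed path from i to j (possibly empty when i = j).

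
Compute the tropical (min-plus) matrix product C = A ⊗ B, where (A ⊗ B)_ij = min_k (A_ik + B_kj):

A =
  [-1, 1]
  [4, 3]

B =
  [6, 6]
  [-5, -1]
A ⊗ B =
  [-4, 0]
  [-2, 2]

Apply the min-plus product entry-by-entry:
  C[0][0] = min over k of (A[0][0] + B[0][0] = -1 + 6 = 5, A[0][1] + B[1][0] = 1 + -5 = -4) = -4 (attained at k = 1)
  C[0][1] = min over k of (A[0][0] + B[0][1] = -1 + 6 = 5, A[0][1] + B[1][1] = 1 + -1 = 0) = 0 (attained at k = 1)
  C[1][0] = min over k of (A[1][0] + B[0][0] = 4 + 6 = 10, A[1][1] + B[1][0] = 3 + -5 = -2) = -2 (attained at k = 1)
  C[1][1] = min over k of (A[1][0] + B[0][1] = 4 + 6 = 10, A[1][1] + B[1][1] = 3 + -1 = 2) = 2 (attained at k = 1)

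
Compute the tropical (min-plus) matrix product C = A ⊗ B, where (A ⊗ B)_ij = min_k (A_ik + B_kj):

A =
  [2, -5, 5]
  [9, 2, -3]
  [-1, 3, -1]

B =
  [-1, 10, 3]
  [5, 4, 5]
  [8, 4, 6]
A ⊗ B =
  [0, -1, 0]
  [5, 1, 3]
  [-2, 3, 2]

Apply the min-plus product entry-by-entry:
  C[0][0] = min over k of (A[0][0] + B[0][0] = 2 + -1 = 1, A[0][1] + B[1][0] = -5 + 5 = 0, A[0][2] + B[2][0] = 5 + 8 = 13) = 0 (attained at k = 1)
  C[0][1] = min over k of (A[0][0] + B[0][1] = 2 + 10 = 12, A[0][1] + B[1][1] = -5 + 4 = -1, A[0][2] + B[2][1] = 5 + 4 = 9) = -1 (attained at k = 1)
  C[0][2] = min over k of (A[0][0] + B[0][2] = 2 + 3 = 5, A[0][1] + B[1][2] = -5 + 5 = 0, A[0][2] + B[2][2] = 5 + 6 = 11) = 0 (attained at k = 1)
  C[1][0] = min over k of (A[1][0] + B[0][0] = 9 + -1 = 8, A[1][1] + B[1][0] = 2 + 5 = 7, A[1][2] + B[2][0] = -3 + 8 = 5) = 5 (attained at k = 2)
  C[1][1] = min over k of (A[1][0] + B[0][1] = 9 + 10 = 19, A[1][1] + B[1][1] = 2 + 4 = 6, A[1][2] + B[2][1] = -3 + 4 = 1) = 1 (attained at k = 2)
  C[1][2] = min over k of (A[1][0] + B[0][2] = 9 + 3 = 12, A[1][1] + B[1][2] = 2 + 5 = 7, A[1][2] + B[2][2] = -3 + 6 = 3) = 3 (attained at k = 2)
  C[2][0] = min over k of (A[2][0] + B[0][0] = -1 + -1 = -2, A[2][1] + B[1][0] = 3 + 5 = 8, A[2][2] + B[2][0] = -1 + 8 = 7) = -2 (attained at k = 0)
  C[2][1] = min over k of (A[2][0] + B[0][1] = -1 + 10 = 9, A[2][1] + B[1][1] = 3 + 4 = 7, A[2][2] + B[2][1] = -1 + 4 = 3) = 3 (attained at k = 2)
  C[2][2] = min over k of (A[2][0] + B[0][2] = -1 + 3 = 2, A[2][1] + B[1][2] = 3 + 5 = 8, A[2][2] + B[2][2] = -1 + 6 = 5) = 2 (attained at k = 0)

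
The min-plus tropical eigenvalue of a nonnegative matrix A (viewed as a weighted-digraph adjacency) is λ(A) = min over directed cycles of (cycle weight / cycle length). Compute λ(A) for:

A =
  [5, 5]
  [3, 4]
λ(A) = 4

Enumerate directed cycles and compute their means (weight / length). Sample:
  cycle 0 → 0: weight = 5, length = 1, mean = 5/1 ≈ 5.000
  cycle 1 → 1: weight = 4, length = 1, mean = 4/1 ≈ 4.000
  cycle 0 → 1 → 0: weight = 8, length = 2, mean = 8/2 ≈ 4.000
  cycle 1 → 0 → 1: weight = 8, length = 2, mean = 8/2 ≈ 4.000
Minimum mean = 4.000, attained e.g. along the cycle 1 → 1 with weight 4 and length 1. So λ(A) = 4/1 = 4.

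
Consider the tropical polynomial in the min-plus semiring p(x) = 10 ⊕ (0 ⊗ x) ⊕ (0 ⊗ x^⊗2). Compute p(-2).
p(-2) = -4

A tropical monomial a ⊗ x^⊗i evaluates to a + i · x. Evaluating each term at x = -2:
  Term 0 contributes 10 + 0 · -2 = 10
  Term 1 contributes 0 + 1 · -2 = -2
  Term 2 contributes 0 + 2 · -2 = -4
p(-2) = ⊕ of these = min[10, -2, -4] = -4.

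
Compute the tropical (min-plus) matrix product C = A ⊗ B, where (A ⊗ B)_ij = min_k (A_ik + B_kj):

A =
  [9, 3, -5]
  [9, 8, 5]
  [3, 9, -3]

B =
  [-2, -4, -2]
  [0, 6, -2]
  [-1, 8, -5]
A ⊗ B =
  [-6, 3, -10]
  [4, 5, 0]
  [-4, -1, -8]

Apply the min-plus product entry-by-entry:
  C[0][0] = min over k of (A[0][0] + B[0][0] = 9 + -2 = 7, A[0][1] + B[1][0] = 3 + 0 = 3, A[0][2] + B[2][0] = -5 + -1 = -6) = -6 (attained at k = 2)
  C[0][1] = min over k of (A[0][0] + B[0][1] = 9 + -4 = 5, A[0][1] + B[1][1] = 3 + 6 = 9, A[0][2] + B[2][1] = -5 + 8 = 3) = 3 (attained at k = 2)
  C[0][2] = min over k of (A[0][0] + B[0][2] = 9 + -2 = 7, A[0][1] + B[1][2] = 3 + -2 = 1, A[0][2] + B[2][2] = -5 + -5 = -10) = -10 (attained at k = 2)
  C[1][0] = min over k of (A[1][0] + B[0][0] = 9 + -2 = 7, A[1][1] + B[1][0] = 8 + 0 = 8, A[1][2] + B[2][0] = 5 + -1 = 4) = 4 (attained at k = 2)
  C[1][1] = min over k of (A[1][0] + B[0][1] = 9 + -4 = 5, A[1][1] + B[1][1] = 8 + 6 = 14, A[1][2] + B[2][1] = 5 + 8 = 13) = 5 (attained at k = 0)
  C[1][2] = min over k of (A[1][0] + B[0][2] = 9 + -2 = 7, A[1][1] + B[1][2] = 8 + -2 = 6, A[1][2] + B[2][2] = 5 + -5 = 0) = 0 (attained at k = 2)
  C[2][0] = min over k of (A[2][0] + B[0][0] = 3 + -2 = 1, A[2][1] + B[1][0] = 9 + 0 = 9, A[2][2] + B[2][0] = -3 + -1 = -4) = -4 (attained at k = 2)
  C[2][1] = min over k of (A[2][0] + B[0][1] = 3 + -4 = -1, A[2][1] + B[1][1] = 9 + 6 = 15, A[2][2] + B[2][1] = -3 + 8 = 5) = -1 (attained at k = 0)
  C[2][2] = min over k of (A[2][0] + B[0][2] = 3 + -2 = 1, A[2][1] + B[1][2] = 9 + -2 = 7, A[2][2] + B[2][2] = -3 + -5 = -8) = -8 (attained at k = 2)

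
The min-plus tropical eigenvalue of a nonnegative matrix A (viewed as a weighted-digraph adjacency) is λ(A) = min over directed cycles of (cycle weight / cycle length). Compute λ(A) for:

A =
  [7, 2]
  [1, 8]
λ(A) = 3/2

Enumerate directed cycles and compute their means (weight / length). Sample:
  cycle 0 → 0: weight = 7, length = 1, mean = 7/1 ≈ 7.000
  cycle 1 → 1: weight = 8, length = 1, mean = 8/1 ≈ 8.000
  cycle 0 → 1 → 0: weight = 3, length = 2, mean = 3/2 ≈ 1.500
  cycle 1 → 0 → 1: weight = 3, length = 2, mean = 3/2 ≈ 1.500
Minimum mean = 1.500, attained e.g. along the cycle 0 → 1 → 0 with weight 3 and length 2. So λ(A) = 3/2 = 3/2.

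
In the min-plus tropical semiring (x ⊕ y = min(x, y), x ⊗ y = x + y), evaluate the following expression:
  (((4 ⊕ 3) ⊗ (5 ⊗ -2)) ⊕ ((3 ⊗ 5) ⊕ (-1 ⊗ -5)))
(((4 ⊕ 3) ⊗ (5 ⊗ -2)) ⊕ ((3 ⊗ 5) ⊕ (-1 ⊗ -5))) = -6

Expand innermost to outermost. Recall ⊕ takes the minimum of its arguments and ⊗ takes their sum. Working out the expression (((4 ⊕ 3) ⊗ (5 ⊗ -2)) ⊕ ((3 ⊗ 5) ⊕ (-1 ⊗ -5))) gives -6.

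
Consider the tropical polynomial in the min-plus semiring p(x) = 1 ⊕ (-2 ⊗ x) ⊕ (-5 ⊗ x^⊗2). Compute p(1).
p(1) = -3

A tropical monomial a ⊗ x^⊗i evaluates to a + i · x. Evaluating each term at x = 1:
  Term 0 contributes 1 + 0 · 1 = 1
  Term 1 contributes -2 + 1 · 1 = -1
  Term 2 contributes -5 + 2 · 1 = -3
p(1) = ⊕ of these = min[1, -1, -3] = -3.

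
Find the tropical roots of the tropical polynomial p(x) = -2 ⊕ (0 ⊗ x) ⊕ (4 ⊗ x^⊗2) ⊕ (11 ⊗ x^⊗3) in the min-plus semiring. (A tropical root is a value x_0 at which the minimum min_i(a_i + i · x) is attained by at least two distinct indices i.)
Roots: {-7, -4, -2}

Each tropical root is a break point of the lower envelope of the lines y = a_i + i · x (there are 4 lines, with slopes 0, 1, ..., 3). Only the lines that attain the minimum somewhere contribute to roots; other lines are dominated. Here the surviving (envelope) indices are i = 3, i = 2, i = 1, i = 0.
Intersections between consecutive envelope lines give the roots: for adjacent envelope indices i < j the intersection is x = (a_i − a_j) / (j − i). Reading off the sorted break points: {-7, -4, -2}.
Verification: at each break x_0, at least two indices attain the minimum of min_i(a_i + i · x_0).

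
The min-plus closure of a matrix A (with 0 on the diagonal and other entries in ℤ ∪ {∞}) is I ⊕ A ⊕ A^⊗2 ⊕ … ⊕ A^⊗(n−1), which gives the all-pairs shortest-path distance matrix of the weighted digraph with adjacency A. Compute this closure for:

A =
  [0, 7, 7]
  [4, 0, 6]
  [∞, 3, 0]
Closure =
  [0, 7, 7]
  [4, 0, 6]
  [7, 3, 0]

This is the Floyd-Warshall all-pairs shortest-path computation. For each intermediate vertex k = 0, 1, …, 2, update dist[i][j] ← min(dist[i][j], dist[i][k] + dist[k][j]). The final matrix gives, for each (i, j), the minimum total weight of any directed path from i to j (possibly empty when i = j).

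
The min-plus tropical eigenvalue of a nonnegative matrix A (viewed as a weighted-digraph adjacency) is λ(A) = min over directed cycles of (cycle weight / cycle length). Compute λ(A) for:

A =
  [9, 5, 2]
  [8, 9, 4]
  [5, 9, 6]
λ(A) = 7/2

Enumerate directed cycles and compute their means (weight / length). Sample:
  cycle 0 → 0: weight = 9, length = 1, mean = 9/1 ≈ 9.000
  cycle 1 → 1: weight = 9, length = 1, mean = 9/1 ≈ 9.000
  cycle 2 → 2: weight = 6, length = 1, mean = 6/1 ≈ 6.000
  cycle 0 → 1 → 0: weight = 13, length = 2, mean = 13/2 ≈ 6.500
  cycle 0 → 2 → 0: weight = 7, length = 2, mean = 7/2 ≈ 3.500
  cycle 1 → 0 → 1: weight = 13, length = 2, mean = 13/2 ≈ 6.500
Minimum mean = 3.500, attained e.g. along the cycle 0 → 2 → 0 with weight 7 and length 2. So λ(A) = 7/2 = 7/2.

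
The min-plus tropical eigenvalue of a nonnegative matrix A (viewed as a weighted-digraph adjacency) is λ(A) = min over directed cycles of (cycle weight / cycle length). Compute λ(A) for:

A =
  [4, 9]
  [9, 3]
λ(A) = 3

Enumerate directed cycles and compute their means (weight / length). Sample:
  cycle 0 → 0: weight = 4, length = 1, mean = 4/1 ≈ 4.000
  cycle 1 → 1: weight = 3, length = 1, mean = 3/1 ≈ 3.000
  cycle 0 → 1 → 0: weight = 18, length = 2, mean = 18/2 ≈ 9.000
  cycle 1 → 0 → 1: weight = 18, length = 2, mean = 18/2 ≈ 9.000
Minimum mean = 3.000, attained e.g. along the cycle 1 → 1 with weight 3 and length 1. So λ(A) = 3/1 = 3.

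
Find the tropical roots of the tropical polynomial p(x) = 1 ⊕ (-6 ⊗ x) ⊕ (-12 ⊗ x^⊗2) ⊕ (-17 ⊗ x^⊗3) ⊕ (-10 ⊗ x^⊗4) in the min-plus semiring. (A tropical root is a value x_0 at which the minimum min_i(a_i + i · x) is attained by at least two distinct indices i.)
Roots: {-7, 5, 6, 7}

Each tropical root is a break point of the lower envelope of the lines y = a_i + i · x (there are 5 lines, with slopes 0, 1, ..., 4). Only the lines that attain the minimum somewhere contribute to roots; other lines are dominated. Here the surviving (envelope) indices are i = 4, i = 3, i = 2, i = 1, i = 0.
Intersections between consecutive envelope lines give the roots: for adjacent envelope indices i < j the intersection is x = (a_i − a_j) / (j − i). Reading off the sorted break points: {-7, 5, 6, 7}.
Verification: at each break x_0, at least two indices attain the minimum of min_i(a_i + i · x_0).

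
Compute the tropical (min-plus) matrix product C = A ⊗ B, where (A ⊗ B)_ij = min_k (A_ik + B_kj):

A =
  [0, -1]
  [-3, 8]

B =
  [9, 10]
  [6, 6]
A ⊗ B =
  [5, 5]
  [6, 7]

Apply the min-plus product entry-by-entry:
  C[0][0] = min over k of (A[0][0] + B[0][0] = 0 + 9 = 9, A[0][1] + B[1][0] = -1 + 6 = 5) = 5 (attained at k = 1)
  C[0][1] = min over k of (A[0][0] + B[0][1] = 0 + 10 = 10, A[0][1] + B[1][1] = -1 + 6 = 5) = 5 (attained at k = 1)
  C[1][0] = min over k of (A[1][0] + B[0][0] = -3 + 9 = 6, A[1][1] + B[1][0] = 8 + 6 = 14) = 6 (attained at k = 0)
  C[1][1] = min over k of (A[1][0] + B[0][1] = -3 + 10 = 7, A[1][1] + B[1][1] = 8 + 6 = 14) = 7 (attained at k = 0)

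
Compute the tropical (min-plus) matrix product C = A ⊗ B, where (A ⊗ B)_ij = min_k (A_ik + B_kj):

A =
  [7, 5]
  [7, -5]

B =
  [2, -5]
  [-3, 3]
A ⊗ B =
  [2, 2]
  [-8, -2]

Apply the min-plus product entry-by-entry:
  C[0][0] = min over k of (A[0][0] + B[0][0] = 7 + 2 = 9, A[0][1] + B[1][0] = 5 + -3 = 2) = 2 (attained at k = 1)
  C[0][1] = min over k of (A[0][0] + B[0][1] = 7 + -5 = 2, A[0][1] + B[1][1] = 5 + 3 = 8) = 2 (attained at k = 0)
  C[1][0] = min over k of (A[1][0] + B[0][0] = 7 + 2 = 9, A[1][1] + B[1][0] = -5 + -3 = -8) = -8 (attained at k = 1)
  C[1][1] = min over k of (A[1][0] + B[0][1] = 7 + -5 = 2, A[1][1] + B[1][1] = -5 + 3 = -2) = -2 (attained at k = 1)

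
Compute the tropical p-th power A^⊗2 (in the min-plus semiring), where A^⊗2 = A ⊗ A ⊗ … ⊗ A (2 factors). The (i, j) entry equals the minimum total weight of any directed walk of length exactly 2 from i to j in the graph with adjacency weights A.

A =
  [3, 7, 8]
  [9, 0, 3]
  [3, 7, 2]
A^⊗2 =
  [6, 7, 10]
  [6, 0, 3]
  [5, 7, 4]

Each entry (A^⊗2)_ij equals the minimum over all length-2 walks i = v_0 → v_1 → … → v_2 = j of Σ_t A[v_t][v_{t+1}]. For example, for (i, j) = (0, 2) we minimise over 3 possible intermediate vertex sequences; the minimum is 10, attained along the walk 0 → 1 → 2.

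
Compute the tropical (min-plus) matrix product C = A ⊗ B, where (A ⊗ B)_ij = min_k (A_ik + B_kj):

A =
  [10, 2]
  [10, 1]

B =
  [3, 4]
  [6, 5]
A ⊗ B =
  [8, 7]
  [7, 6]

Apply the min-plus product entry-by-entry:
  C[0][0] = min over k of (A[0][0] + B[0][0] = 10 + 3 = 13, A[0][1] + B[1][0] = 2 + 6 = 8) = 8 (attained at k = 1)
  C[0][1] = min over k of (A[0][0] + B[0][1] = 10 + 4 = 14, A[0][1] + B[1][1] = 2 + 5 = 7) = 7 (attained at k = 1)
  C[1][0] = min over k of (A[1][0] + B[0][0] = 10 + 3 = 13, A[1][1] + B[1][0] = 1 + 6 = 7) = 7 (attained at k = 1)
  C[1][1] = min over k of (A[1][0] + B[0][1] = 10 + 4 = 14, A[1][1] + B[1][1] = 1 + 5 = 6) = 6 (attained at k = 1)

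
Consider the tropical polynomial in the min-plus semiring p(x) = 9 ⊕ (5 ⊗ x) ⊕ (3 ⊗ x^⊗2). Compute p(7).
p(7) = 9

A tropical monomial a ⊗ x^⊗i evaluates to a + i · x. Evaluating each term at x = 7:
  Term 0 contributes 9 + 0 · 7 = 9
  Term 1 contributes 5 + 1 · 7 = 12
  Term 2 contributes 3 + 2 · 7 = 17
p(7) = ⊕ of these = min[9, 12, 17] = 9.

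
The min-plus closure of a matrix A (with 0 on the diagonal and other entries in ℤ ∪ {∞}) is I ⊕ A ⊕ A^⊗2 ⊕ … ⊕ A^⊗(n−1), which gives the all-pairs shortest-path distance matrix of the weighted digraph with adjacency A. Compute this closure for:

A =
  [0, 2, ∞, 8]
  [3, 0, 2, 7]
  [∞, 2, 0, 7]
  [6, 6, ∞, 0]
Closure =
  [0, 2, 4, 8]
  [3, 0, 2, 7]
  [5, 2, 0, 7]
  [6, 6, 8, 0]

This is the Floyd-Warshall all-pairs shortest-path computation. For each intermediate vertex k = 0, 1, …, 3, update dist[i][j] ← min(dist[i][j], dist[i][k] + dist[k][j]). The final matrix gives, for each (i, j), the minimum total weight of any directed path from i to j (possibly empty when i = j).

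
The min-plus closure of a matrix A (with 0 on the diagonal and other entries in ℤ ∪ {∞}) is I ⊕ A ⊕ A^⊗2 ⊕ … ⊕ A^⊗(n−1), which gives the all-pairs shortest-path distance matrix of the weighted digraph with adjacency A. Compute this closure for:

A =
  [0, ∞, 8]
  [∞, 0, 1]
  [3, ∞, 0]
Closure =
  [0, ∞, 8]
  [4, 0, 1]
  [3, ∞, 0]

This is the Floyd-Warshall all-pairs shortest-path computation. For each intermediate vertex k = 0, 1, …, 2, update dist[i][j] ← min(dist[i][j], dist[i][k] + dist[k][j]). The final matrix gives, for each (i, j), the minimum total weight of any directed path from i to j (possibly empty when i = j).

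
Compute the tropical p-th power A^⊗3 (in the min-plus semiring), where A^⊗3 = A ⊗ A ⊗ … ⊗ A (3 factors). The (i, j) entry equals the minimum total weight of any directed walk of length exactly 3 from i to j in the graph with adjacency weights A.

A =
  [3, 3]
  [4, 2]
A^⊗3 =
  [9, 7]
  [8, 6]

Each entry (A^⊗3)_ij equals the minimum over all length-3 walks i = v_0 → v_1 → … → v_3 = j of Σ_t A[v_t][v_{t+1}]. For example, for (i, j) = (0, 1) we minimise over 4 possible intermediate vertex sequences; the minimum is 7, attained along the walk 0 → 1 → 1 → 1.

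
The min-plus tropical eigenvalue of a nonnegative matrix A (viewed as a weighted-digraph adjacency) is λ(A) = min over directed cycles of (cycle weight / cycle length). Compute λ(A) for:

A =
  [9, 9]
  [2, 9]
λ(A) = 11/2

Enumerate directed cycles and compute their means (weight / length). Sample:
  cycle 0 → 0: weight = 9, length = 1, mean = 9/1 ≈ 9.000
  cycle 1 → 1: weight = 9, length = 1, mean = 9/1 ≈ 9.000
  cycle 0 → 1 → 0: weight = 11, length = 2, mean = 11/2 ≈ 5.500
  cycle 1 → 0 → 1: weight = 11, length = 2, mean = 11/2 ≈ 5.500
Minimum mean = 5.500, attained e.g. along the cycle 0 → 1 → 0 with weight 11 and length 2. So λ(A) = 11/2 = 11/2.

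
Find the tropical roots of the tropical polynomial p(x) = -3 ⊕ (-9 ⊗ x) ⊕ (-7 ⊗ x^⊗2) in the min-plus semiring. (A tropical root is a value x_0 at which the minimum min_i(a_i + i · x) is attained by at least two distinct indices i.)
Roots: {-2, 6}

Each tropical root is a break point of the lower envelope of the lines y = a_i + i · x (there are 3 lines, with slopes 0, 1, ..., 2). Only the lines that attain the minimum somewhere contribute to roots; other lines are dominated. Here the surviving (envelope) indices are i = 2, i = 1, i = 0.
Intersections between consecutive envelope lines give the roots: for adjacent envelope indices i < j the intersection is x = (a_i − a_j) / (j − i). Reading off the sorted break points: {-2, 6}.
Verification: at each break x_0, at least two indices attain the minimum of min_i(a_i + i · x_0).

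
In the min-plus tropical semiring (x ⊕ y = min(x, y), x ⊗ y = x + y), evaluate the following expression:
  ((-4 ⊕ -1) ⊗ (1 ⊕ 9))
((-4 ⊕ -1) ⊗ (1 ⊕ 9)) = -3

Expand innermost to outermost. Recall ⊕ takes the minimum of its arguments and ⊗ takes their sum. Working out the expression ((-4 ⊕ -1) ⊗ (1 ⊕ 9)) gives -3.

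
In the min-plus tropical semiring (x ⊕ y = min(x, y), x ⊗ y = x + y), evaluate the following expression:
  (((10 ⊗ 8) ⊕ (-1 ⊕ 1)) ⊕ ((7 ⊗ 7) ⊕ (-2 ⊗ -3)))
(((10 ⊗ 8) ⊕ (-1 ⊕ 1)) ⊕ ((7 ⊗ 7) ⊕ (-2 ⊗ -3))) = -5

Expand innermost to outermost. Recall ⊕ takes the minimum of its arguments and ⊗ takes their sum. Working out the expression (((10 ⊗ 8) ⊕ (-1 ⊕ 1)) ⊕ ((7 ⊗ 7) ⊕ (-2 ⊗ -3))) gives -5.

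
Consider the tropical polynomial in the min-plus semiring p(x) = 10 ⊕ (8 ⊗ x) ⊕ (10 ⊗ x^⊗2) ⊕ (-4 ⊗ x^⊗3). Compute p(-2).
p(-2) = -10

A tropical monomial a ⊗ x^⊗i evaluates to a + i · x. Evaluating each term at x = -2:
  Term 0 contributes 10 + 0 · -2 = 10
  Term 1 contributes 8 + 1 · -2 = 6
  Term 2 contributes 10 + 2 · -2 = 6
  Term 3 contributes -4 + 3 · -2 = -10
p(-2) = ⊕ of these = min[10, 6, 6, -10] = -10.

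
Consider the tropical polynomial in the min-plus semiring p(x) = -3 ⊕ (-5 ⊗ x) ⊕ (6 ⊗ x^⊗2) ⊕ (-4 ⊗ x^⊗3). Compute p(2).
p(2) = -3

A tropical monomial a ⊗ x^⊗i evaluates to a + i · x. Evaluating each term at x = 2:
  Term 0 contributes -3 + 0 · 2 = -3
  Term 1 contributes -5 + 1 · 2 = -3
  Term 2 contributes 6 + 2 · 2 = 10
  Term 3 contributes -4 + 3 · 2 = 2
p(2) = ⊕ of these = min[-3, -3, 10, 2] = -3.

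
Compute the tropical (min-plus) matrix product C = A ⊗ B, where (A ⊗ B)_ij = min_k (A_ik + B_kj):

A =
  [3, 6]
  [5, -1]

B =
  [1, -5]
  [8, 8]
A ⊗ B =
  [4, -2]
  [6, 0]

Apply the min-plus product entry-by-entry:
  C[0][0] = min over k of (A[0][0] + B[0][0] = 3 + 1 = 4, A[0][1] + B[1][0] = 6 + 8 = 14) = 4 (attained at k = 0)
  C[0][1] = min over k of (A[0][0] + B[0][1] = 3 + -5 = -2, A[0][1] + B[1][1] = 6 + 8 = 14) = -2 (attained at k = 0)
  C[1][0] = min over k of (A[1][0] + B[0][0] = 5 + 1 = 6, A[1][1] + B[1][0] = -1 + 8 = 7) = 6 (attained at k = 0)
  C[1][1] = min over k of (A[1][0] + B[0][1] = 5 + -5 = 0, A[1][1] + B[1][1] = -1 + 8 = 7) = 0 (attained at k = 0)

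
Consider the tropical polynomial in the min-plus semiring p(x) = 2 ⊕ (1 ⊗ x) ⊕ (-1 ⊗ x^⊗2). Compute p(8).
p(8) = 2

A tropical monomial a ⊗ x^⊗i evaluates to a + i · x. Evaluating each term at x = 8:
  Term 0 contributes 2 + 0 · 8 = 2
  Term 1 contributes 1 + 1 · 8 = 9
  Term 2 contributes -1 + 2 · 8 = 15
p(8) = ⊕ of these = min[2, 9, 15] = 2.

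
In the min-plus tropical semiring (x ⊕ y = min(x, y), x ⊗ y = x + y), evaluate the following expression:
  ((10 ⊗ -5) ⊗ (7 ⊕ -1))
((10 ⊗ -5) ⊗ (7 ⊕ -1)) = 4

Expand innermost to outermost. Recall ⊕ takes the minimum of its arguments and ⊗ takes their sum. Working out the expression ((10 ⊗ -5) ⊗ (7 ⊕ -1)) gives 4.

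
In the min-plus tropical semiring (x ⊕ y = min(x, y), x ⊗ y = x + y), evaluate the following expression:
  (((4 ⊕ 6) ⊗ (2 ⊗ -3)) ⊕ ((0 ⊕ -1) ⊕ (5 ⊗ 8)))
(((4 ⊕ 6) ⊗ (2 ⊗ -3)) ⊕ ((0 ⊕ -1) ⊕ (5 ⊗ 8))) = -1

Expand innermost to outermost. Recall ⊕ takes the minimum of its arguments and ⊗ takes their sum. Working out the expression (((4 ⊕ 6) ⊗ (2 ⊗ -3)) ⊕ ((0 ⊕ -1) ⊕ (5 ⊗ 8))) gives -1.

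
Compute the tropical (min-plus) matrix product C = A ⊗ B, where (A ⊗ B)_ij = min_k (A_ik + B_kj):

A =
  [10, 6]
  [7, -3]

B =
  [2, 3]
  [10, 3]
A ⊗ B =
  [12, 9]
  [7, 0]

Apply the min-plus product entry-by-entry:
  C[0][0] = min over k of (A[0][0] + B[0][0] = 10 + 2 = 12, A[0][1] + B[1][0] = 6 + 10 = 16) = 12 (attained at k = 0)
  C[0][1] = min over k of (A[0][0] + B[0][1] = 10 + 3 = 13, A[0][1] + B[1][1] = 6 + 3 = 9) = 9 (attained at k = 1)
  C[1][0] = min over k of (A[1][0] + B[0][0] = 7 + 2 = 9, A[1][1] + B[1][0] = -3 + 10 = 7) = 7 (attained at k = 1)
  C[1][1] = min over k of (A[1][0] + B[0][1] = 7 + 3 = 10, A[1][1] + B[1][1] = -3 + 3 = 0) = 0 (attained at k = 1)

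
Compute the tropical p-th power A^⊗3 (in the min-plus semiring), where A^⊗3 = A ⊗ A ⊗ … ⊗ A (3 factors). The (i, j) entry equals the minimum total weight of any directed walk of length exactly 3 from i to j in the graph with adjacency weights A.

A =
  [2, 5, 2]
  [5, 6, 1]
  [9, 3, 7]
A^⊗3 =
  [6, 7, 6]
  [9, 10, 5]
  [10, 7, 10]

Each entry (A^⊗3)_ij equals the minimum over all length-3 walks i = v_0 → v_1 → … → v_3 = j of Σ_t A[v_t][v_{t+1}]. For example, for (i, j) = (0, 2) we minimise over 9 possible intermediate vertex sequences; the minimum is 6, attained along the walk 0 → 0 → 0 → 2.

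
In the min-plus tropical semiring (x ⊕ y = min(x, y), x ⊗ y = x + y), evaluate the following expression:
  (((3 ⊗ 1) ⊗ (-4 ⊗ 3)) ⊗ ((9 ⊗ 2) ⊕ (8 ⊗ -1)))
(((3 ⊗ 1) ⊗ (-4 ⊗ 3)) ⊗ ((9 ⊗ 2) ⊕ (8 ⊗ -1))) = 10

Expand innermost to outermost. Recall ⊕ takes the minimum of its arguments and ⊗ takes their sum. Working out the expression (((3 ⊗ 1) ⊗ (-4 ⊗ 3)) ⊗ ((9 ⊗ 2) ⊕ (8 ⊗ -1))) gives 10.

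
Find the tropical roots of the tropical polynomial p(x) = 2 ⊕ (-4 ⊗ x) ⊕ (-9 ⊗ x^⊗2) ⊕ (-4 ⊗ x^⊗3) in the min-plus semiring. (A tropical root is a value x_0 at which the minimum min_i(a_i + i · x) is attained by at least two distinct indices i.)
Roots: {-5, 5, 6}

Each tropical root is a break point of the lower envelope of the lines y = a_i + i · x (there are 4 lines, with slopes 0, 1, ..., 3). Only the lines that attain the minimum somewhere contribute to roots; other lines are dominated. Here the surviving (envelope) indices are i = 3, i = 2, i = 1, i = 0.
Intersections between consecutive envelope lines give the roots: for adjacent envelope indices i < j the intersection is x = (a_i − a_j) / (j − i). Reading off the sorted break points: {-5, 5, 6}.
Verification: at each break x_0, at least two indices attain the minimum of min_i(a_i + i · x_0).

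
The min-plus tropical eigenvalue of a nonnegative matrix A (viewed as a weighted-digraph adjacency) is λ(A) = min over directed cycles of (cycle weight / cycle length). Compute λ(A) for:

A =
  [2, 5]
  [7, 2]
λ(A) = 2

Enumerate directed cycles and compute their means (weight / length). Sample:
  cycle 0 → 0: weight = 2, length = 1, mean = 2/1 ≈ 2.000
  cycle 1 → 1: weight = 2, length = 1, mean = 2/1 ≈ 2.000
  cycle 0 → 1 → 0: weight = 12, length = 2, mean = 12/2 ≈ 6.000
  cycle 1 → 0 → 1: weight = 12, length = 2, mean = 12/2 ≈ 6.000
Minimum mean = 2.000, attained e.g. along the cycle 0 → 0 with weight 2 and length 1. So λ(A) = 2/1 = 2.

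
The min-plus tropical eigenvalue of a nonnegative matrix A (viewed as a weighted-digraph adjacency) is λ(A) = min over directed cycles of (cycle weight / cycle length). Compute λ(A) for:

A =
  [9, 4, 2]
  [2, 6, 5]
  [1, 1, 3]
λ(A) = 3/2

Enumerate directed cycles and compute their means (weight / length). Sample:
  cycle 0 → 0: weight = 9, length = 1, mean = 9/1 ≈ 9.000
  cycle 1 → 1: weight = 6, length = 1, mean = 6/1 ≈ 6.000
  cycle 2 → 2: weight = 3, length = 1, mean = 3/1 ≈ 3.000
  cycle 0 → 1 → 0: weight = 6, length = 2, mean = 6/2 ≈ 3.000
  cycle 0 → 2 → 0: weight = 3, length = 2, mean = 3/2 ≈ 1.500
  cycle 1 → 0 → 1: weight = 6, length = 2, mean = 6/2 ≈ 3.000
Minimum mean = 1.500, attained e.g. along the cycle 0 → 2 → 0 with weight 3 and length 2. So λ(A) = 3/2 = 3/2.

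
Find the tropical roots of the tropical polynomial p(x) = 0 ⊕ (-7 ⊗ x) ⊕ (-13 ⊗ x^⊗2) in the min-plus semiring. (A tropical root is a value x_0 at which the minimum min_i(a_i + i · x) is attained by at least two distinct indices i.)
Roots: {6, 7}

Each tropical root is a break point of the lower envelope of the lines y = a_i + i · x (there are 3 lines, with slopes 0, 1, ..., 2). Only the lines that attain the minimum somewhere contribute to roots; other lines are dominated. Here the surviving (envelope) indices are i = 2, i = 1, i = 0.
Intersections between consecutive envelope lines give the roots: for adjacent envelope indices i < j the intersection is x = (a_i − a_j) / (j − i). Reading off the sorted break points: {6, 7}.
Verification: at each break x_0, at least two indices attain the minimum of min_i(a_i + i · x_0).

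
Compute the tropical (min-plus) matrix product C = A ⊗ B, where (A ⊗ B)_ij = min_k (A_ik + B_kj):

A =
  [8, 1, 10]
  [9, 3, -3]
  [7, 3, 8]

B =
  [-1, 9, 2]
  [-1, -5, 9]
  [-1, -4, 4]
A ⊗ B =
  [0, -4, 10]
  [-4, -7, 1]
  [2, -2, 9]

Apply the min-plus product entry-by-entry:
  C[0][0] = min over k of (A[0][0] + B[0][0] = 8 + -1 = 7, A[0][1] + B[1][0] = 1 + -1 = 0, A[0][2] + B[2][0] = 10 + -1 = 9) = 0 (attained at k = 1)
  C[0][1] = min over k of (A[0][0] + B[0][1] = 8 + 9 = 17, A[0][1] + B[1][1] = 1 + -5 = -4, A[0][2] + B[2][1] = 10 + -4 = 6) = -4 (attained at k = 1)
  C[0][2] = min over k of (A[0][0] + B[0][2] = 8 + 2 = 10, A[0][1] + B[1][2] = 1 + 9 = 10, A[0][2] + B[2][2] = 10 + 4 = 14) = 10 (attained at k = 0)
  C[1][0] = min over k of (A[1][0] + B[0][0] = 9 + -1 = 8, A[1][1] + B[1][0] = 3 + -1 = 2, A[1][2] + B[2][0] = -3 + -1 = -4) = -4 (attained at k = 2)
  C[1][1] = min over k of (A[1][0] + B[0][1] = 9 + 9 = 18, A[1][1] + B[1][1] = 3 + -5 = -2, A[1][2] + B[2][1] = -3 + -4 = -7) = -7 (attained at k = 2)
  C[1][2] = min over k of (A[1][0] + B[0][2] = 9 + 2 = 11, A[1][1] + B[1][2] = 3 + 9 = 12, A[1][2] + B[2][2] = -3 + 4 = 1) = 1 (attained at k = 2)
  C[2][0] = min over k of (A[2][0] + B[0][0] = 7 + -1 = 6, A[2][1] + B[1][0] = 3 + -1 = 2, A[2][2] + B[2][0] = 8 + -1 = 7) = 2 (attained at k = 1)
  C[2][1] = min over k of (A[2][0] + B[0][1] = 7 + 9 = 16, A[2][1] + B[1][1] = 3 + -5 = -2, A[2][2] + B[2][1] = 8 + -4 = 4) = -2 (attained at k = 1)
  C[2][2] = min over k of (A[2][0] + B[0][2] = 7 + 2 = 9, A[2][1] + B[1][2] = 3 + 9 = 12, A[2][2] + B[2][2] = 8 + 4 = 12) = 9 (attained at k = 0)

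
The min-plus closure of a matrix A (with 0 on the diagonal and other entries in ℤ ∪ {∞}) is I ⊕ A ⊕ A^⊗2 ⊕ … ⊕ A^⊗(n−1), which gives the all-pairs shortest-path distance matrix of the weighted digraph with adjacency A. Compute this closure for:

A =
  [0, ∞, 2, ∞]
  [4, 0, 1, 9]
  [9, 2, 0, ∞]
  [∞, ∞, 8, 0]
Closure =
  [0, 4, 2, 13]
  [4, 0, 1, 9]
  [6, 2, 0, 11]
  [14, 10, 8, 0]

This is the Floyd-Warshall all-pairs shortest-path computation. For each intermediate vertex k = 0, 1, …, 3, update dist[i][j] ← min(dist[i][j], dist[i][k] + dist[k][j]). The final matrix gives, for each (i, j), the minimum total weight of any directed path from i to j (possibly empty when i = j).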